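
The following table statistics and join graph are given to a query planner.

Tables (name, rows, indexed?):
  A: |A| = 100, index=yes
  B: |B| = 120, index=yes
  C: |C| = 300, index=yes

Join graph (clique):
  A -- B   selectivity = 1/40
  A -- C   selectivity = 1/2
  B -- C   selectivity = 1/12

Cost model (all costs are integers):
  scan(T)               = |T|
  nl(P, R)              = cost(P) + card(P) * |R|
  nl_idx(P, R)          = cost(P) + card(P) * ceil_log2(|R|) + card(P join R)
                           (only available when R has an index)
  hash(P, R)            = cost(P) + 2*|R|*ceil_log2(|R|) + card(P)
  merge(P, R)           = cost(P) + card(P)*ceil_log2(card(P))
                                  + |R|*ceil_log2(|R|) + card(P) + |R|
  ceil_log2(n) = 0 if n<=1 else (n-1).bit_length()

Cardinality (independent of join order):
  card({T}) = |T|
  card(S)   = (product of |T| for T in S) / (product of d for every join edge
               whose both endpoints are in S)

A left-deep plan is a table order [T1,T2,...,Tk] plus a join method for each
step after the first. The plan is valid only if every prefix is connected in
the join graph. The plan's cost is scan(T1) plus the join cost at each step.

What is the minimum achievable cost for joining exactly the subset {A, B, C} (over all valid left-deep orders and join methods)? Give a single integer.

Selinger DP over subsets of {A,B,C}:
  {A}: scan cost=100, card=100
  {B}: scan cost=120, card=120
  {C}: scan cost=300, card=300
  {AB}: card=300; try (B,nl_idx)→1100, (A,nl_idx)→1260, (A,hash)→1640, (B,merge)→1860, (B,hash)→1880, (A,merge)→1880 …(+2); best=1100 via (B,nl_idx)
  {AC}: card=15000; try (A,hash)→2000, (C,merge)→3900, (A,merge)→4100, (C,hash)→5600, (C,nl_idx)→16000, (A,nl_idx)→17400 …(+2); best=2000 via (A,hash)
  {BC}: card=3000; try (B,hash)→2280, (C,merge)→4080, (C,nl_idx)→4200, (B,merge)→4260, (B,nl_idx)→5400, (C,hash)→5640 …(+2); best=2280 via (B,hash)
  {ABC}: card=3750; try (A,hash)→6680, (C,hash)→6800, (C,merge)→7100, (C,nl_idx)→7550, (B,hash)→18680, (A,nl_idx)→27030 …(+6); best=6680 via (A,hash)

6680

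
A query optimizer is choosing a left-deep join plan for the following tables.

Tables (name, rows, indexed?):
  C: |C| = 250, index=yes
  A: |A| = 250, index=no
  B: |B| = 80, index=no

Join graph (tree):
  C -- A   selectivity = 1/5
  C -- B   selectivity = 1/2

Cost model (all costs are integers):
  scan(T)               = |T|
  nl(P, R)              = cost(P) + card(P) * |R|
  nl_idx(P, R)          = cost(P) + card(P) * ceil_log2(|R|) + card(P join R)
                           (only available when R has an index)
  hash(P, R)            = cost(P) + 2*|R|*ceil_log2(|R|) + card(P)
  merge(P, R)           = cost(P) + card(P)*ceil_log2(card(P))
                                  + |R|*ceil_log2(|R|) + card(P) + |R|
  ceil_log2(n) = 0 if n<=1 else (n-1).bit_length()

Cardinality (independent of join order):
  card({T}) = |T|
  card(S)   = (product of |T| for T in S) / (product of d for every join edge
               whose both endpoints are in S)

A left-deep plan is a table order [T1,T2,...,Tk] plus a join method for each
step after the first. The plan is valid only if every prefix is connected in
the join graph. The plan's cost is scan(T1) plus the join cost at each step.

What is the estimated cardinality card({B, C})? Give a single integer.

Tables in S: B(80), C(250)
Edges inside S: C-B(d=2)
numerator = 80 * 250 = 20000
denominator = 2 = 2
card(S) = 20000 / 2 = 10000

10000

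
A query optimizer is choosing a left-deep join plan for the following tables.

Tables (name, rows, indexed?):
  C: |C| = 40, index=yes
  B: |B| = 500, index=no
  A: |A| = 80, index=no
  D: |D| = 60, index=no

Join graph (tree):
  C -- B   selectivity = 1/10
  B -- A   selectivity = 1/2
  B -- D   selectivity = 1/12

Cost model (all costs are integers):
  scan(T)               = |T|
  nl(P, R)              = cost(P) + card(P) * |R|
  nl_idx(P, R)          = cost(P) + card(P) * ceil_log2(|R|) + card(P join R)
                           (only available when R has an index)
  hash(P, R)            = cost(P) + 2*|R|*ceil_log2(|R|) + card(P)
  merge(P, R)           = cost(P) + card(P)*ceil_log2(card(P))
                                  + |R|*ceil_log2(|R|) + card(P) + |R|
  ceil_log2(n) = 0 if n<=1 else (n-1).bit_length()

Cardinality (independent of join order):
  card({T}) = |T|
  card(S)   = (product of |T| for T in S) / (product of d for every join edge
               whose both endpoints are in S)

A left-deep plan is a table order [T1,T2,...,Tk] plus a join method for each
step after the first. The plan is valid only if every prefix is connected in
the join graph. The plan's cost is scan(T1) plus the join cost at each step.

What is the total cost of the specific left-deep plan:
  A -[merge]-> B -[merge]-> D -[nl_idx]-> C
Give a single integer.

step 1: scan A: cost=80, card=80
step 2: join B via merge
    card(P join B) = 80*500/(2) = 20000
    cost = 80 + 80*7 + 500*9 + 80 + 500 = 5720
step 3: join D via merge
    card(P join D) = 20000*60/(12) = 100000
    cost = 5720 + 20000*15 + 60*6 + 20000 + 60 = 326140
step 4: join C via nl_idx
    card(P join C) = 100000*40/(10) = 400000
    cost = 326140 + 100000*6 + 400000 = 1326140

1326140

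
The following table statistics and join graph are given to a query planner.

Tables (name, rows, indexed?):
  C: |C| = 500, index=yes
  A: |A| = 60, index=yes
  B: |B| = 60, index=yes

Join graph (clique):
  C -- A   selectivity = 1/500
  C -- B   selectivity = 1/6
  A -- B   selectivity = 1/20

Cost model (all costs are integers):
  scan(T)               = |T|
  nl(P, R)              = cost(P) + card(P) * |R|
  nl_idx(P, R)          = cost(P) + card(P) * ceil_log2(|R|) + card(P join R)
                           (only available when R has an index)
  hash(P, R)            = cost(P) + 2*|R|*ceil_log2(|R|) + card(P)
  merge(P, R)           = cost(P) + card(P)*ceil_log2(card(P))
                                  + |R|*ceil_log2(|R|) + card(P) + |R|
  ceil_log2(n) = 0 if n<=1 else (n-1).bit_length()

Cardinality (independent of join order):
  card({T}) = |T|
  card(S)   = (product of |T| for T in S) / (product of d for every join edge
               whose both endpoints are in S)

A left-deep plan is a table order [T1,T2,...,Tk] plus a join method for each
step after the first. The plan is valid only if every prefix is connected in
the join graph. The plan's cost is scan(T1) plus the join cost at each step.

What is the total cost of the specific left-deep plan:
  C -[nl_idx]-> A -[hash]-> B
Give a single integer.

4340

step 1: scan C: cost=500, card=500
step 2: join A via nl_idx
    card(P join A) = 500*60/(500) = 60
    cost = 500 + 500*6 + 60 = 3560
step 3: join B via hash
    card(P join B) = 60*60/(6*20) = 30
    cost = 3560 + 2*60*6 + 60 = 4340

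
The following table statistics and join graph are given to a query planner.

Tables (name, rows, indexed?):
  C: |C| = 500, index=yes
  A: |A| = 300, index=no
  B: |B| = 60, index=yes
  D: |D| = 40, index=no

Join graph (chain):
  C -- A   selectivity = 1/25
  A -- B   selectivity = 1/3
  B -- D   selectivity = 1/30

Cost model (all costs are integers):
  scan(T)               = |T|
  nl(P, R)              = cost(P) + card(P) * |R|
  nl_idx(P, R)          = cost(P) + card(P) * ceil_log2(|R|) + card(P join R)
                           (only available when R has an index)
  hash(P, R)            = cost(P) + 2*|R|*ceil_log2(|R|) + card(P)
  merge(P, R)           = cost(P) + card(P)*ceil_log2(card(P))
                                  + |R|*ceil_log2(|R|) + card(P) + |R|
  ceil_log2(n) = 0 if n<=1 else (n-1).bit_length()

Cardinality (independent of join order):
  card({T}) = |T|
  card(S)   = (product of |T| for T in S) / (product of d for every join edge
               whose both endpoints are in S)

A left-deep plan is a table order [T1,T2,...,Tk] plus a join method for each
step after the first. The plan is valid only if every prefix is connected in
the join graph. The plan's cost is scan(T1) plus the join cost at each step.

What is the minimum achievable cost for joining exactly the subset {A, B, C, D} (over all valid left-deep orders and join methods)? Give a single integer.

Selinger DP over subsets of {A,B,C,D}:
  {C}: scan cost=500, card=500
  {A}: scan cost=300, card=300
  {B}: scan cost=60, card=60
  {D}: scan cost=40, card=40
  {AC}: card=6000; try (A,hash)→6400, (C,merge)→8300, (A,merge)→8500, (C,nl_idx)→9000, (C,hash)→9600, (C,nl)→150300 …(+1); best=6400 via (A,hash)
  {AB}: card=6000; try (B,hash)→1320, (A,merge)→3480, (B,merge)→3720, (A,hash)→5520, (B,nl_idx)→8100, (A,nl)→18060 …(+1); best=1320 via (B,hash)
  {BD}: card=80; try (B,nl_idx)→360, (D,hash)→600, (B,merge)→740, (D,merge)→760, (B,hash)→800, (B,nl)→2440 …(+1); best=360 via (B,nl_idx)
  {ABC}: card=120000; try (B,hash)→13120, (C,hash)→16320, (C,merge)→90320, (B,merge)→90820, (B,nl_idx)→162400, (C,nl_idx)→175320 …(+2); best=13120 via (B,hash)
  {ABD}: card=8000; try (A,merge)→4000, (A,hash)→5840, (D,hash)→7800, (A,nl)→24360, (D,merge)→85600, (D,nl)→241320; best=4000 via (A,merge)
  {ABCD}: card=160000; try (C,hash)→21000, (C,merge)→121000, (D,hash)→133600, (C,nl_idx)→236000, (D,merge)→2173400, (C,nl)→4004000 …(+1); best=21000 via (C,hash)

21000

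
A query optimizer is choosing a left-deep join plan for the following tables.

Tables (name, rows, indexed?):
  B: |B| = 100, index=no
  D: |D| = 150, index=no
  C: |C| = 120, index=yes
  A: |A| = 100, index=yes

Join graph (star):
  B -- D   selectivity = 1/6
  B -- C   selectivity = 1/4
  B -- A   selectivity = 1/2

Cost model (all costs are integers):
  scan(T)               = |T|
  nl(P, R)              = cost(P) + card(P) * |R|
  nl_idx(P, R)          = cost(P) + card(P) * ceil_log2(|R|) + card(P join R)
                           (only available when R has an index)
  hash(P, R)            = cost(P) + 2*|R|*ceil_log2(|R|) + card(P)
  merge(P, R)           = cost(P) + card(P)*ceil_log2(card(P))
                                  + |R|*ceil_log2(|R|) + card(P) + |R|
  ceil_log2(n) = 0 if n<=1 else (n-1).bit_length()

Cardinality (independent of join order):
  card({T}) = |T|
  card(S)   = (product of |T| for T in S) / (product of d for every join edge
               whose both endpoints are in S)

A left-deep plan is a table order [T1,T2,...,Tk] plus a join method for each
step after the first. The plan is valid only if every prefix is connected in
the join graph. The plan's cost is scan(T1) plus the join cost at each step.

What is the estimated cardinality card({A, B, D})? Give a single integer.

125000

Tables in S: A(100), B(100), D(150)
Edges inside S: B-D(d=6), B-A(d=2)
numerator = 100 * 100 * 150 = 1500000
denominator = 6 * 2 = 12
card(S) = 1500000 / 12 = 125000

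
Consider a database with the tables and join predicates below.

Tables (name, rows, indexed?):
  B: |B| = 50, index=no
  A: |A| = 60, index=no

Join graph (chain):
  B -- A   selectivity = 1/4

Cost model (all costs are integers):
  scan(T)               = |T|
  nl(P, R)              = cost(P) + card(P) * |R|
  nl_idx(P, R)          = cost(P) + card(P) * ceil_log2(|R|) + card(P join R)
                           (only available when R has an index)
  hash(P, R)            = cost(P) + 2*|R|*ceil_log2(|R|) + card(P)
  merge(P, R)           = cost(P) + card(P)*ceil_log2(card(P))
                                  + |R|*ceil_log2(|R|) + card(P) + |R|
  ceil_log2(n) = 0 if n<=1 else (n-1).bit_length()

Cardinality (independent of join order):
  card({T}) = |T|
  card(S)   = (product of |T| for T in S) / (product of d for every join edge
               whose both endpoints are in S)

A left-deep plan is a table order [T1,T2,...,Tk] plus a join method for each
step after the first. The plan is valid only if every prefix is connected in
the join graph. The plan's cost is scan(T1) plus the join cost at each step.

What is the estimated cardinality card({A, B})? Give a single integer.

750

Tables in S: A(60), B(50)
Edges inside S: B-A(d=4)
numerator = 60 * 50 = 3000
denominator = 4 = 4
card(S) = 3000 / 4 = 750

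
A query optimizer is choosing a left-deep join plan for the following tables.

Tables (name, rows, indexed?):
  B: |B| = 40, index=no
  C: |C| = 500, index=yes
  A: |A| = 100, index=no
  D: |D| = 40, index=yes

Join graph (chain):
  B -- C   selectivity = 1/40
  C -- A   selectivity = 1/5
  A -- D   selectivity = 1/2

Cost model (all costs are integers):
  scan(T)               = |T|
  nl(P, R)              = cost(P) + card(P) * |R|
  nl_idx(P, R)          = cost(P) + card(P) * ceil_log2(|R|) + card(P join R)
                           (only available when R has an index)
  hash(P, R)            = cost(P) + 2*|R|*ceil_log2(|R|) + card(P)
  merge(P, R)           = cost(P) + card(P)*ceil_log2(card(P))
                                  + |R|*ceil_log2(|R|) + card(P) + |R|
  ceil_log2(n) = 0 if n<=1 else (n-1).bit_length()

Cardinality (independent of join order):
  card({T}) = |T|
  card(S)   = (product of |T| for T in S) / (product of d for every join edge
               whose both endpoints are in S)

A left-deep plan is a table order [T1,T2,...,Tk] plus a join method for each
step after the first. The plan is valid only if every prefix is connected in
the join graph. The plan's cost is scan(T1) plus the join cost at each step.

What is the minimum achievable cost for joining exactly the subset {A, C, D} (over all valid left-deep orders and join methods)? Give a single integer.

Selinger DP over subsets of {A,C,D}:
  {C}: scan cost=500, card=500
  {A}: scan cost=100, card=100
  {D}: scan cost=40, card=40
  {AC}: card=10000; try (A,hash)→2400, (C,merge)→5900, (A,merge)→6300, (C,hash)→9200, (C,nl_idx)→11000, (C,nl)→50100 …(+1); best=2400 via (A,hash)
  {AD}: card=2000; try (D,hash)→680, (A,merge)→1120, (D,merge)→1180, (A,hash)→1480, (D,nl_idx)→2700, (A,nl)→4040 …(+1); best=680 via (D,hash)
  {ACD}: card=200000; try (C,hash)→11680, (D,hash)→12880, (C,merge)→29680, (D,merge)→152680, (C,nl_idx)→218680, (D,nl_idx)→262400 …(+2); best=11680 via (C,hash)

11680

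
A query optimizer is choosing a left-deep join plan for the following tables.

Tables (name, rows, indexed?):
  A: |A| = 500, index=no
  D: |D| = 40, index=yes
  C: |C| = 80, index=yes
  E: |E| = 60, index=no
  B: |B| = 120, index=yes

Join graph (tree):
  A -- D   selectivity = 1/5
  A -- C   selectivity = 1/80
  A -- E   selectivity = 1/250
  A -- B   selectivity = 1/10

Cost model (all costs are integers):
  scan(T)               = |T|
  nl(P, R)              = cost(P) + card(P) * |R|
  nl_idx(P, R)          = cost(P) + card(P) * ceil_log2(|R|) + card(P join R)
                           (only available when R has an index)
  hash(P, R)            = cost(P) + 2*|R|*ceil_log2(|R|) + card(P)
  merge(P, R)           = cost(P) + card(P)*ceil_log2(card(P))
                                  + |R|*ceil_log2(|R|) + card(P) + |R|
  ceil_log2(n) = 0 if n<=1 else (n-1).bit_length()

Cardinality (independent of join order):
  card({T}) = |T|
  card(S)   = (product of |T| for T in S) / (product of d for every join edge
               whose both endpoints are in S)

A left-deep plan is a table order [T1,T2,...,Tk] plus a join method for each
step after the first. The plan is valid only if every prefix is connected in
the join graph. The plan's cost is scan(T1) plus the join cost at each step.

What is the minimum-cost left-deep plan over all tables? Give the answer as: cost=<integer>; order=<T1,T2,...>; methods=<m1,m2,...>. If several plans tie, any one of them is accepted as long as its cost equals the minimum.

Selinger DP (subsets sized 1..n):
  {A}: scan cost=500, card=500
  {D}: scan cost=40, card=40
  {C}: scan cost=80, card=80
  {E}: scan cost=60, card=60
  {B}: scan cost=120, card=120
  {AD}: card=4000; try (D,hash)→1480, (A,merge)→5320, (D,merge)→5780, (D,nl_idx)→7500, (A,hash)→9080, (A,nl)→20040 …(+1); best=1480 via (D,hash)
  {AC}: card=500; try (C,hash)→2120, (C,nl_idx)→4500, (A,merge)→5720, (C,merge)→6140, (A,hash)→9160, (A,nl)→40080 …(+1); best=2120 via (C,hash)
  {AE}: card=120; try (E,hash)→1720, (A,merge)→5480, (E,merge)→5920, (A,hash)→9120, (A,nl)→30060, (E,nl)→30500; best=1720 via (E,hash)
  {AB}: card=6000; try (B,hash)→2680, (A,merge)→6080, (B,merge)→6460, (A,hash)→9240, (B,nl_idx)→10000, (A,nl)→60120 …(+1); best=2680 via (B,hash)
  {ACD}: card=4000; try (D,hash)→3100, (C,hash)→6600, (D,merge)→7400, (D,nl_idx)→9120, (D,nl)→22120, (C,nl_idx)→33480 …(+2); best=3100 via (D,hash)
  {ADE}: card=960; try (D,hash)→2320, (D,merge)→2960, (D,nl_idx)→3400, (E,hash)→6200, (D,nl)→6520, (E,merge)→53900 …(+1); best=2320 via (D,hash)
  {ABD}: card=48000; try (B,hash)→7160, (D,hash)→9160, (B,merge)→54440, (B,nl_idx)→77480, (D,nl_idx)→86680, (D,merge)→86960 …(+2); best=7160 via (B,hash)
  {ACE}: card=120; try (C,nl_idx)→2680, (C,hash)→2960, (C,merge)→3320, (E,hash)→3340, (E,merge)→7540, (C,nl)→11320 …(+1); best=2680 via (C,nl_idx)
  {ABC}: card=6000; try (B,hash)→4300, (B,merge)→8080, (C,hash)→9800, (B,nl_idx)→11620, (C,nl_idx)→50680, (B,nl)→62120 …(+2); best=4300 via (B,hash)
  {ABE}: card=1440; try (B,hash)→3520, (B,merge)→3640, (B,nl_idx)→4000, (E,hash)→9400, (B,nl)→16120, (E,merge)→87100 …(+1); best=3520 via (B,hash)
  {ACDE}: card=960; try (D,hash)→3280, (D,merge)→3920, (D,nl_idx)→4360, (C,hash)→4400, (D,nl)→7480, (E,hash)→7820 …(+5); best=3280 via (D,hash)
  {ABCD}: card=48000; try (B,hash)→8780, (D,hash)→10780, (B,merge)→56060, (C,hash)→56280, (B,nl_idx)→79100, (D,nl_idx)→88300 …(+6); best=8780 via (B,hash)
  {ABDE}: card=11520; try (B,hash)→4960, (D,hash)→5440, (B,merge)→13840, (B,nl_idx)→20560, (D,merge)→21080, (D,nl_idx)→23680 …(+5); best=4960 via (B,hash)
  {ABCE}: card=1440; try (B,hash)→4480, (B,merge)→4600, (B,nl_idx)→4960, (C,hash)→6080, (E,hash)→11020, (C,nl_idx)→15040 …(+5); best=4480 via (B,hash)
  {ABCDE}: card=11520; try (B,hash)→5920, (D,hash)→6400, (B,merge)→14800, (C,hash)→17600, (B,nl_idx)→21520, (D,merge)→22040 …(+9); best=5920 via (B,hash)

cost=5920; order=A,E,C,D,B; methods=hash,nl_idx,hash,hash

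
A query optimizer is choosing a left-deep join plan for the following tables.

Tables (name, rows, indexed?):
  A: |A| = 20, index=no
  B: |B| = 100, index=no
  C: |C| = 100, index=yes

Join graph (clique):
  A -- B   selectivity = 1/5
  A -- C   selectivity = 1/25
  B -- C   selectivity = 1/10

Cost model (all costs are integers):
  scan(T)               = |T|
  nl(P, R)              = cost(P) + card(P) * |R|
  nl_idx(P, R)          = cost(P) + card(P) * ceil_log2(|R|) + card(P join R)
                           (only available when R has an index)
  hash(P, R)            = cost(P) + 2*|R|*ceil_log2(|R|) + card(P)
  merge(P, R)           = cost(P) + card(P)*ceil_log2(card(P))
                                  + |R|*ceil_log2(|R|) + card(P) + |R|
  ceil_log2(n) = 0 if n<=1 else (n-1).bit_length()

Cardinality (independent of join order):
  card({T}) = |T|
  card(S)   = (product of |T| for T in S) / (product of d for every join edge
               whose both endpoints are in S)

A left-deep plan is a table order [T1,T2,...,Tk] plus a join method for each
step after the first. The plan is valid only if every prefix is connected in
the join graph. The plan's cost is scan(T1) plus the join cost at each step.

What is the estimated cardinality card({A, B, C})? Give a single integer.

Tables in S: A(20), B(100), C(100)
Edges inside S: A-B(d=5), A-C(d=25), B-C(d=10)
numerator = 20 * 100 * 100 = 200000
denominator = 5 * 25 * 10 = 1250
card(S) = 200000 / 1250 = 160

160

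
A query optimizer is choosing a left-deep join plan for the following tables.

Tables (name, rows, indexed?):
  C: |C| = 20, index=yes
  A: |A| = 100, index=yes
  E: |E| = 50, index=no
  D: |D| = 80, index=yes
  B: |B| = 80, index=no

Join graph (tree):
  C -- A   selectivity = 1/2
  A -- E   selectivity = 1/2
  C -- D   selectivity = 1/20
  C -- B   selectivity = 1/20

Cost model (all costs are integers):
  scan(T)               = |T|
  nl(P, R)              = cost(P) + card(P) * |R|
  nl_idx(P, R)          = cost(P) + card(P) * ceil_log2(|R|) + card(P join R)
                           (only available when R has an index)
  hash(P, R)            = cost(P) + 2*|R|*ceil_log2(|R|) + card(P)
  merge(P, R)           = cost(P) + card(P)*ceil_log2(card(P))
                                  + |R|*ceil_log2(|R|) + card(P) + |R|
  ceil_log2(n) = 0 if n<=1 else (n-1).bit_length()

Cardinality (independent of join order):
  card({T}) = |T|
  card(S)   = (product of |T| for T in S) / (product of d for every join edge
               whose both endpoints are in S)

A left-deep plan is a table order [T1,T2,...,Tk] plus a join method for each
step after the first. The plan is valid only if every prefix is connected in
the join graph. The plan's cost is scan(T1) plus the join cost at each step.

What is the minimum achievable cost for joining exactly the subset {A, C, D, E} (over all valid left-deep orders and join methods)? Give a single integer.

6280

Selinger DP over subsets of {A,C,D,E}:
  {C}: scan cost=20, card=20
  {A}: scan cost=100, card=100
  {E}: scan cost=50, card=50
  {D}: scan cost=80, card=80
  {AC}: card=1000; try (C,hash)→400, (A,merge)→940, (C,merge)→1020, (A,nl_idx)→1160, (A,hash)→1440, (C,nl_idx)→1600 …(+2); best=400 via (C,hash)
  {CD}: card=80; try (D,nl_idx)→240, (C,hash)→360, (C,nl_idx)→560, (D,merge)→780, (C,merge)→840, (D,hash)→1160 …(+2); best=240 via (D,nl_idx)
  {AE}: card=2500; try (E,hash)→800, (A,merge)→1200, (E,merge)→1250, (A,hash)→1500, (A,nl_idx)→2900, (A,nl)→5050 …(+1); best=800 via (E,hash)
  {ACE}: card=25000; try (E,hash)→2000, (C,hash)→3500, (E,merge)→11750, (C,merge)→33420, (C,nl_idx)→38300, (E,nl)→50400 …(+1); best=2000 via (E,hash)
  {ACD}: card=4000; try (A,merge)→1680, (A,hash)→1720, (D,hash)→2520, (A,nl_idx)→4800, (A,nl)→8240, (D,nl_idx)→11400 …(+2); best=1680 via (A,merge)
  {ACDE}: card=100000; try (E,hash)→6280, (D,hash)→28120, (E,merge)→54030, (E,nl)→201680, (D,nl_idx)→277000, (D,merge)→402640 …(+1); best=6280 via (E,hash)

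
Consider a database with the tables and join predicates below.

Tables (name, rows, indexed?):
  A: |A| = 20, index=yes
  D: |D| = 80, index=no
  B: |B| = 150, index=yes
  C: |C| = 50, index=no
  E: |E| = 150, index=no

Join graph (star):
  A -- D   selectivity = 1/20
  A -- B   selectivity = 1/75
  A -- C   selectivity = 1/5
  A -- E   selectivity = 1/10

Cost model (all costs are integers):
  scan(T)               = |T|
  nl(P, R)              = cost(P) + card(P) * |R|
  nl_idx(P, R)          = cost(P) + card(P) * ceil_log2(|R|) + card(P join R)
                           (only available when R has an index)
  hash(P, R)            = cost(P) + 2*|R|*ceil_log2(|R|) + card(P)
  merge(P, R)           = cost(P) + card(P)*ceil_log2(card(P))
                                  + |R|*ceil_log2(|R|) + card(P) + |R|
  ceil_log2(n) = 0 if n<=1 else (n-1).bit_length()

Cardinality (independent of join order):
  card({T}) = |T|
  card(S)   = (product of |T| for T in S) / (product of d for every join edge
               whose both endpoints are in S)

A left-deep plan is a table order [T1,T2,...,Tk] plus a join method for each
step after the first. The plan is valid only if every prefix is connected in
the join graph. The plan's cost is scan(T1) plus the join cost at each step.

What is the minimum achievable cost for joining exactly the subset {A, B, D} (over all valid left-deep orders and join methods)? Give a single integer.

Selinger DP over subsets of {A,B,D}:
  {A}: scan cost=20, card=20
  {D}: scan cost=80, card=80
  {B}: scan cost=150, card=150
  {AD}: card=80; try (A,hash)→360, (A,nl_idx)→560, (D,merge)→780, (A,merge)→840, (D,hash)→1160, (D,nl)→1620 …(+1); best=360 via (A,hash)
  {AB}: card=40; try (B,nl_idx)→220, (A,hash)→500, (A,nl_idx)→940, (B,merge)→1490, (A,merge)→1620, (B,hash)→2440 …(+2); best=220 via (B,nl_idx)
  {ABD}: card=160; try (D,merge)→1140, (B,nl_idx)→1160, (D,hash)→1380, (B,merge)→2350, (B,hash)→2840, (D,nl)→3420 …(+1); best=1140 via (D,merge)

1140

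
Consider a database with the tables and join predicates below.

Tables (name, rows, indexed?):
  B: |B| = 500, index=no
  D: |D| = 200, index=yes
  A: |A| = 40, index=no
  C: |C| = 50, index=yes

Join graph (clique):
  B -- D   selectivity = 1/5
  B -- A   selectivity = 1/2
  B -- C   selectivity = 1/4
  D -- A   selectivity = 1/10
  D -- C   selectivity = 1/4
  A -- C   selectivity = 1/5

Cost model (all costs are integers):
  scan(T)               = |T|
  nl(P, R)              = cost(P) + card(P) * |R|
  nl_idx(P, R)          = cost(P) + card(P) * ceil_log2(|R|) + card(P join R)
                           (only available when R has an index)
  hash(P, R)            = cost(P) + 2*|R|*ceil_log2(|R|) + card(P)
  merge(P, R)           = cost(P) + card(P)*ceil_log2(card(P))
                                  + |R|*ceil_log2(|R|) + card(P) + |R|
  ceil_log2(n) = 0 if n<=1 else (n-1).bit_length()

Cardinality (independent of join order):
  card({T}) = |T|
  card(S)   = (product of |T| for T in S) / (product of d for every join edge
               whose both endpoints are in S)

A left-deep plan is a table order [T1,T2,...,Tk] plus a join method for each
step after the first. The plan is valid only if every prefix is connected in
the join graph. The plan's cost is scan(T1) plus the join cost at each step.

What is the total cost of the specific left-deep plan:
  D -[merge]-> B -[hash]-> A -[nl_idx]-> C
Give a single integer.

292480

step 1: scan D: cost=200, card=200
step 2: join B via merge
    card(P join B) = 200*500/(5) = 20000
    cost = 200 + 200*8 + 500*9 + 200 + 500 = 7000
step 3: join A via hash
    card(P join A) = 20000*40/(2*10) = 40000
    cost = 7000 + 2*40*6 + 20000 = 27480
step 4: join C via nl_idx
    card(P join C) = 40000*50/(4*4*5) = 25000
    cost = 27480 + 40000*6 + 25000 = 292480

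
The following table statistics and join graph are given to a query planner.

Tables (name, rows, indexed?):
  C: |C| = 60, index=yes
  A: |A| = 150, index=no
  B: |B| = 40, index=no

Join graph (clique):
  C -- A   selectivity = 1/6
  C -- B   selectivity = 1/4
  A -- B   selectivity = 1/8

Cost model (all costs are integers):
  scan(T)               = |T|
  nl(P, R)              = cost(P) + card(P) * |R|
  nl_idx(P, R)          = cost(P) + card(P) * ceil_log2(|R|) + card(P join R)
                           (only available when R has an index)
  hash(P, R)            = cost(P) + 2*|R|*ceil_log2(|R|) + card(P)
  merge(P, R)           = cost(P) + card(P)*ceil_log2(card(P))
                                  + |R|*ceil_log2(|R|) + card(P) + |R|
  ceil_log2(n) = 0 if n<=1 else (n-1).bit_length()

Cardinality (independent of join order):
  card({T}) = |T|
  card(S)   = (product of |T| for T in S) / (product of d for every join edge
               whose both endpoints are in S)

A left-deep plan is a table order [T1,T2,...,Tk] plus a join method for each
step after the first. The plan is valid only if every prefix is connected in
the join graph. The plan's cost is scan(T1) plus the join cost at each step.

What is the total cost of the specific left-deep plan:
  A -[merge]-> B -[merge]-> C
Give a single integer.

10450

step 1: scan A: cost=150, card=150
step 2: join B via merge
    card(P join B) = 150*40/(8) = 750
    cost = 150 + 150*8 + 40*6 + 150 + 40 = 1780
step 3: join C via merge
    card(P join C) = 750*60/(6*4) = 1875
    cost = 1780 + 750*10 + 60*6 + 750 + 60 = 10450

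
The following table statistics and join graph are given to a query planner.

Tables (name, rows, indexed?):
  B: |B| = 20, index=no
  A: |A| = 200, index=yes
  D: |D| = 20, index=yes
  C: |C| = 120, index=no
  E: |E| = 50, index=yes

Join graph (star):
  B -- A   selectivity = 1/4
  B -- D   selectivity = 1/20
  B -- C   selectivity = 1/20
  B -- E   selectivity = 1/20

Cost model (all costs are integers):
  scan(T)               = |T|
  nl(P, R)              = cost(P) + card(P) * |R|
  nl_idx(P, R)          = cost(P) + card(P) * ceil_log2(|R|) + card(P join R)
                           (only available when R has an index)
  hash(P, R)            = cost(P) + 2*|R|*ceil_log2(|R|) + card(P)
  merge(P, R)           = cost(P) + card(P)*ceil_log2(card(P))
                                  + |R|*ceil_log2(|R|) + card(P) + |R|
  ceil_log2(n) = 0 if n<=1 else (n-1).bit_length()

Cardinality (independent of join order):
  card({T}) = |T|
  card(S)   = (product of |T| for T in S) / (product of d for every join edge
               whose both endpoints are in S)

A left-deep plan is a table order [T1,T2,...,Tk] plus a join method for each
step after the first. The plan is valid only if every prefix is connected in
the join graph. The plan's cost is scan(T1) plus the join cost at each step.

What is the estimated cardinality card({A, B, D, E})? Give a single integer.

2500

Tables in S: A(200), B(20), D(20), E(50)
Edges inside S: B-A(d=4), B-D(d=20), B-E(d=20)
numerator = 200 * 20 * 20 * 50 = 4000000
denominator = 4 * 20 * 20 = 1600
card(S) = 4000000 / 1600 = 2500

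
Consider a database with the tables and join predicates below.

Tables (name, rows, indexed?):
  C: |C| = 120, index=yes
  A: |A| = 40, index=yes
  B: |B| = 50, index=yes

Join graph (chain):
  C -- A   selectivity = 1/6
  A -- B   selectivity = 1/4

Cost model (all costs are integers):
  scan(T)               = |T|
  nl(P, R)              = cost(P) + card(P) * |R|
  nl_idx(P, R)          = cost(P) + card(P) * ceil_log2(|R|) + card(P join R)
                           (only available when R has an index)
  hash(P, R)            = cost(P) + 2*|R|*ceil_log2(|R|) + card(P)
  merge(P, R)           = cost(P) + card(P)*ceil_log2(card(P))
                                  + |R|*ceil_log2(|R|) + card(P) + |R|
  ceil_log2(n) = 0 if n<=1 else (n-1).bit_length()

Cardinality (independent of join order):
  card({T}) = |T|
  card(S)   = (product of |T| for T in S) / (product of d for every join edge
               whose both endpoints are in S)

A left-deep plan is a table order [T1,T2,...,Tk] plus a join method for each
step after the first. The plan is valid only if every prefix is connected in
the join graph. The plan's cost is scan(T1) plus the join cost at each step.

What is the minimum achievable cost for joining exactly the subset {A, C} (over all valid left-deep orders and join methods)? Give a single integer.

720

Selinger DP over subsets of {A,C}:
  {C}: scan cost=120, card=120
  {A}: scan cost=40, card=40
  {AC}: card=800; try (A,hash)→720, (C,nl_idx)→1120, (C,merge)→1280, (A,merge)→1360, (A,nl_idx)→1640, (C,hash)→1760 …(+2); best=720 via (A,hash)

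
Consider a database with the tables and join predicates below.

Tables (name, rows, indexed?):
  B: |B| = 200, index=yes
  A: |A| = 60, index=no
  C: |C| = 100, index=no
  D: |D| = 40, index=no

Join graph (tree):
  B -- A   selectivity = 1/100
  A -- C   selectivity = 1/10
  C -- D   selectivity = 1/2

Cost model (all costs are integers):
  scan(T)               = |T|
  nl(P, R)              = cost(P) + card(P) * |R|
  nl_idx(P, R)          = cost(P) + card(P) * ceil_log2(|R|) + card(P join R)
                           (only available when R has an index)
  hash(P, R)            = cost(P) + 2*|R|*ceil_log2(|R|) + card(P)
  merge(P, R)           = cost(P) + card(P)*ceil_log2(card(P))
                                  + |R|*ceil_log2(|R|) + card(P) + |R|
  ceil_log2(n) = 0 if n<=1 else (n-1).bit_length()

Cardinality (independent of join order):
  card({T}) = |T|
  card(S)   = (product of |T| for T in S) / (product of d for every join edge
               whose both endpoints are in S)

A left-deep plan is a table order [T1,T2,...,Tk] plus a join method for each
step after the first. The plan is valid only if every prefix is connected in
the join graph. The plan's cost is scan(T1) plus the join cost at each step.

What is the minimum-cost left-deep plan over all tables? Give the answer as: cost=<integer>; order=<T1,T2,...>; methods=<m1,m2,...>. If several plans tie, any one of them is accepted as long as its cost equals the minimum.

Selinger DP (subsets sized 1..n):
  {B}: scan cost=200, card=200
  {A}: scan cost=60, card=60
  {C}: scan cost=100, card=100
  {D}: scan cost=40, card=40
  {AB}: card=120; try (B,nl_idx)→660, (A,hash)→1120, (B,merge)→2280, (A,merge)→2420, (B,hash)→3320, (B,nl)→12060 …(+1); best=660 via (B,nl_idx)
  {AC}: card=600; try (A,hash)→920, (C,merge)→1280, (A,merge)→1320, (C,hash)→1520, (C,nl)→6060, (A,nl)→6100; best=920 via (A,hash)
  {CD}: card=2000; try (D,hash)→680, (C,merge)→1120, (D,merge)→1180, (C,hash)→1480, (C,nl)→4040, (D,nl)→4100; best=680 via (D,hash)
  {ABC}: card=1200; try (C,hash)→2180, (C,merge)→2420, (B,hash)→4720, (B,nl_idx)→6920, (B,merge)→9320, (C,nl)→12660 …(+1); best=2180 via (C,hash)
  {ACD}: card=12000; try (D,hash)→2000, (A,hash)→3400, (D,merge)→7800, (D,nl)→24920, (A,merge)→25100, (A,nl)→120680; best=2000 via (D,hash)
  {ABCD}: card=24000; try (D,hash)→3860, (D,merge)→16860, (B,hash)→17200, (D,nl)→50180, (B,nl_idx)→122000, (B,merge)→183800 …(+1); best=3860 via (D,hash)

cost=3860; order=A,B,C,D; methods=nl_idx,hash,hash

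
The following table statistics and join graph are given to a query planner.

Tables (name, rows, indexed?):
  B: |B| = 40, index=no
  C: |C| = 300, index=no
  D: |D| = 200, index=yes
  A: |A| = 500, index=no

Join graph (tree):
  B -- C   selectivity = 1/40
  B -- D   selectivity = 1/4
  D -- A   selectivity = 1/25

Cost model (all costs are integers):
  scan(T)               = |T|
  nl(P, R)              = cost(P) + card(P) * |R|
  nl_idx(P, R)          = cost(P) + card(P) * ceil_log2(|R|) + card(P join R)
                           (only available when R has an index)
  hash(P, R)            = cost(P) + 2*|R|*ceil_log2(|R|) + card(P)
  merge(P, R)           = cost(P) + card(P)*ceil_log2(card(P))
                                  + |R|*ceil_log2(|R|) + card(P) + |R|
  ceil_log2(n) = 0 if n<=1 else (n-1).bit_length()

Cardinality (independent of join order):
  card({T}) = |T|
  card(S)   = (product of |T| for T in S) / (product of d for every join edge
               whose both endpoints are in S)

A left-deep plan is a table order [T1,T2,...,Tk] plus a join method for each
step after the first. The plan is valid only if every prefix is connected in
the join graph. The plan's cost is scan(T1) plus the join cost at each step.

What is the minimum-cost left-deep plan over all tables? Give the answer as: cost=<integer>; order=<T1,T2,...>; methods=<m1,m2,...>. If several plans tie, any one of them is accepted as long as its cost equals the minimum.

cost=28580; order=C,B,D,A; methods=hash,hash,hash

Selinger DP (subsets sized 1..n):
  {B}: scan cost=40, card=40
  {C}: scan cost=300, card=300
  {D}: scan cost=200, card=200
  {A}: scan cost=500, card=500
  {BC}: card=300; try (B,hash)→1080, (C,merge)→3320, (B,merge)→3580, (C,hash)→5480, (C,nl)→12040, (B,nl)→12300; best=1080 via (B,hash)
  {BD}: card=2000; try (B,hash)→880, (D,merge)→2120, (B,merge)→2280, (D,nl_idx)→2360, (D,hash)→3280, (D,nl)→8040 …(+1); best=880 via (B,hash)
  {AD}: card=4000; try (D,hash)→4200, (A,merge)→7000, (D,merge)→7300, (D,nl_idx)→8500, (A,hash)→9400, (A,nl)→100200 …(+1); best=4200 via (D,hash)
  {BCD}: card=15000; try (D,hash)→4580, (D,merge)→5880, (C,hash)→8280, (D,nl_idx)→18480, (C,merge)→27880, (D,nl)→61080 …(+1); best=4580 via (D,hash)
  {ABD}: card=40000; try (B,hash)→8680, (A,hash)→11880, (A,merge)→29880, (B,merge)→56480, (B,nl)→164200, (A,nl)→1000880; best=8680 via (B,hash)
  {ABCD}: card=300000; try (A,hash)→28580, (C,hash)→54080, (A,merge)→234580, (C,merge)→691680, (A,nl)→7504580, (C,nl)→12008680; best=28580 via (A,hash)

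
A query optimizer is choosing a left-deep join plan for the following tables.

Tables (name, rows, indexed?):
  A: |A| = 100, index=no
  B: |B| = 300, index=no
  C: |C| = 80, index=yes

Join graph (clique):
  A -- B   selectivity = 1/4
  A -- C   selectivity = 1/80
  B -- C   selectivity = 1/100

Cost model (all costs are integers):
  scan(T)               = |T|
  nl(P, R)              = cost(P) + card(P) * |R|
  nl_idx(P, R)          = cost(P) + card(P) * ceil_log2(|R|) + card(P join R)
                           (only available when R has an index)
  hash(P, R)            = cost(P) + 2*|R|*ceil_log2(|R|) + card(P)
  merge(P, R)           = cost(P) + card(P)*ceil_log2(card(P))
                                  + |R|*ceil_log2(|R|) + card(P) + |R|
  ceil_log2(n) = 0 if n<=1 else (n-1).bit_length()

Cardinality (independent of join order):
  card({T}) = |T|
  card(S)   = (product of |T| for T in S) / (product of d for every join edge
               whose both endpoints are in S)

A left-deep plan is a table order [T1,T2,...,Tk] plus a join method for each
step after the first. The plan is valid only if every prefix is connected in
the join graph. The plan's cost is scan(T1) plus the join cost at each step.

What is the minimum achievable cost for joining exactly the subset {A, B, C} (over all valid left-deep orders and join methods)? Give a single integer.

Selinger DP over subsets of {A,B,C}:
  {A}: scan cost=100, card=100
  {B}: scan cost=300, card=300
  {C}: scan cost=80, card=80
  {AB}: card=7500; try (A,hash)→2000, (B,merge)→3900, (A,merge)→4100, (B,hash)→5600, (B,nl)→30100, (A,nl)→30300; best=2000 via (A,hash)
  {AC}: card=100; try (C,nl_idx)→900, (C,hash)→1320, (A,merge)→1520, (C,merge)→1540, (A,hash)→1560, (A,nl)→8080 …(+1); best=900 via (C,nl_idx)
  {BC}: card=240; try (C,hash)→1720, (C,nl_idx)→2640, (B,merge)→3720, (C,merge)→3940, (B,hash)→5560, (B,nl)→24080 …(+1); best=1720 via (C,hash)
  {ABC}: card=75; try (A,hash)→3360, (A,merge)→4680, (B,merge)→4700, (B,hash)→6400, (C,hash)→10620, (A,nl)→25720 …(+4); best=3360 via (A,hash)

3360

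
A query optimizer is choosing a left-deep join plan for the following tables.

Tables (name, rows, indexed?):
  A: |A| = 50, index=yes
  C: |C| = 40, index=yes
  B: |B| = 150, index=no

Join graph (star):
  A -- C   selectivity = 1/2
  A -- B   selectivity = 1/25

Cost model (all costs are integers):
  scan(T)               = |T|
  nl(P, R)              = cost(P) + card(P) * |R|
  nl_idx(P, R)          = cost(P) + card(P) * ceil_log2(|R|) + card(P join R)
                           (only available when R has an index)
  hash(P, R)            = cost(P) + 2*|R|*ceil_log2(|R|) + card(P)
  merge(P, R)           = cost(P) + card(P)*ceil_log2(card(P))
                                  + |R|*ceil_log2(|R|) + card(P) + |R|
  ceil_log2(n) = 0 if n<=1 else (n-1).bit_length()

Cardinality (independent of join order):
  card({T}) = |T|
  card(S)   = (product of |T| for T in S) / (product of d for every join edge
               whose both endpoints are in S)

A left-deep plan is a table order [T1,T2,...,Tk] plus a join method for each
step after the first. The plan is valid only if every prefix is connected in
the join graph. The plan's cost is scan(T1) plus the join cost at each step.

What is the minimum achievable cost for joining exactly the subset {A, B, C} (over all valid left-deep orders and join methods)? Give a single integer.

Selinger DP over subsets of {A,B,C}:
  {A}: scan cost=50, card=50
  {C}: scan cost=40, card=40
  {B}: scan cost=150, card=150
  {AC}: card=1000; try (C,hash)→580, (A,merge)→670, (C,merge)→680, (A,hash)→680, (A,nl_idx)→1280, (C,nl_idx)→1350 …(+2); best=580 via (C,hash)
  {AB}: card=300; try (A,hash)→900, (A,nl_idx)→1350, (B,merge)→1750, (A,merge)→1850, (B,hash)→2500, (B,nl)→7550 …(+1); best=900 via (A,hash)
  {ABC}: card=6000; try (C,hash)→1680, (B,hash)→3980, (C,merge)→4180, (C,nl_idx)→8700, (C,nl)→12900, (B,merge)→12930 …(+1); best=1680 via (C,hash)

1680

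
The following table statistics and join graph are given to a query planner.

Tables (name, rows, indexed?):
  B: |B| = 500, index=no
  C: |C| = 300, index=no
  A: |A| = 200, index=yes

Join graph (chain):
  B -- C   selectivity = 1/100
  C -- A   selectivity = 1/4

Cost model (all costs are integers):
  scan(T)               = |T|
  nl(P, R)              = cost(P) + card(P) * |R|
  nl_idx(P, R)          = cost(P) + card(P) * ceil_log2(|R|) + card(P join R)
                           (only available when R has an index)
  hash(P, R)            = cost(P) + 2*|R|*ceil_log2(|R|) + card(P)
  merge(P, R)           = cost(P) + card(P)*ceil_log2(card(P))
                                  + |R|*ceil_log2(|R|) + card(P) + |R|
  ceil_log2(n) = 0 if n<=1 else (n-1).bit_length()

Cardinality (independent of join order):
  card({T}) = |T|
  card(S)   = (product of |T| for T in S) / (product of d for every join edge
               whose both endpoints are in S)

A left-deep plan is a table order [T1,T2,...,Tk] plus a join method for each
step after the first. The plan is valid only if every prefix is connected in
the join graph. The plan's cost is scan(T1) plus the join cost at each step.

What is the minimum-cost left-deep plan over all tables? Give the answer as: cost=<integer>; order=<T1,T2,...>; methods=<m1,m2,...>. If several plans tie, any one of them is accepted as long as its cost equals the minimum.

Selinger DP (subsets sized 1..n):
  {B}: scan cost=500, card=500
  {C}: scan cost=300, card=300
  {A}: scan cost=200, card=200
  {BC}: card=1500; try (C,hash)→6400, (B,merge)→8300, (C,merge)→8500, (B,hash)→9600, (B,nl)→150300, (C,nl)→150500; best=6400 via (C,hash)
  {AC}: card=15000; try (A,hash)→3800, (C,merge)→5000, (A,merge)→5100, (C,hash)→5800, (A,nl_idx)→17700, (C,nl)→60200 …(+1); best=3800 via (A,hash)
  {ABC}: card=75000; try (A,hash)→11100, (A,merge)→26200, (B,hash)→27800, (A,nl_idx)→93400, (B,merge)→233800, (A,nl)→306400 …(+1); best=11100 via (A,hash)

cost=11100; order=B,C,A; methods=hash,hash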